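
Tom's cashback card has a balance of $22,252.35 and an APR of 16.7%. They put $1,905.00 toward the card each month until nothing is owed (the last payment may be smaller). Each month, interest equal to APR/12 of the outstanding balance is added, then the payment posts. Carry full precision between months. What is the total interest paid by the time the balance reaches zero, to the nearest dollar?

Monthly rate r = 16.7%/12 = 1.39167% = 0.0139167.
Payoff takes n = ⌈−ln(1 − rB₀/P)/ln(1+r)⌉ = ⌈12.836⌉ = 13 payments; the last is $1,594.93.
Total paid = 12·$1,905.00 + $1,594.93 = $24,454.93.
Total interest = total paid − principal = $24,454.93 − $22,252.35 = $2,202.58.

$2,203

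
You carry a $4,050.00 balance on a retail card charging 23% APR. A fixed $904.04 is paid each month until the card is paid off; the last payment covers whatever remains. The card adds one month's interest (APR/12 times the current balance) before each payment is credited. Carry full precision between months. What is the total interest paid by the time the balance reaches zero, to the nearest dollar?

$227

Monthly rate r = 23%/12 = 1.91667% = 0.0191667.
Payoff takes n = ⌈−ln(1 − rB₀/P)/ln(1+r)⌉ = ⌈4.729⌉ = 5 payments; the last is $660.50.
Total paid = 4·$904.04 + $660.50 = $4,276.66.
Total interest = total paid − principal = $4,276.66 − $4,050.00 = $226.66.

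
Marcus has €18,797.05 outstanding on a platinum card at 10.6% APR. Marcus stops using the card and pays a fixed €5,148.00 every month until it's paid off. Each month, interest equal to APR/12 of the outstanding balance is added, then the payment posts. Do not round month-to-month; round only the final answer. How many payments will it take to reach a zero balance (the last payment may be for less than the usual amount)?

Monthly rate r = 10.6%/12 = 0.883333% = 0.00883333.
Recurrence: B ← B·(1+r) − €5,148.00.
Month 1: interest €166.04; balance after payment €13,815.09.
Month 2: interest €122.03; balance after payment €8,789.12.
Month 3: interest €77.64; balance after payment €3,718.76.
Month 4: interest €32.85; balance after payment €0.00.

4 payments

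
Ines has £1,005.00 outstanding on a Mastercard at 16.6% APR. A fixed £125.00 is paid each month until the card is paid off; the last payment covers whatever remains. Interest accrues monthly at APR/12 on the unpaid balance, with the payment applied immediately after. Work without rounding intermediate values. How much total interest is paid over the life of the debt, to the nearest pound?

£68

Monthly rate r = 16.6%/12 = 1.38333% = 0.0138333.
Payoff takes n = ⌈−ln(1 − rB₀/P)/ln(1+r)⌉ = ⌈8.582⌉ = 9 payments; the last is £72.97.
Total paid = 8·£125.00 + £72.97 = £1,072.97.
Total interest = total paid − principal = £1,072.97 − £1,005.00 = £67.97.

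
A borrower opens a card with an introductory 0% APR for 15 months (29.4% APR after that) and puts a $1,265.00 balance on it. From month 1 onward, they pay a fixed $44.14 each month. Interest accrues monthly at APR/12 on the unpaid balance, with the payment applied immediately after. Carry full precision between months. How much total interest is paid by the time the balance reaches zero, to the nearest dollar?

$140

Promo months 1–15 at r₀ = 0%/12 = 0; months 16+ at r₁ = 29.4%/12 = 0.0245.
After month 15 (no interest yet): B = $1,265.00 − 15·$44.14 = $602.90.
Then at r₁ with $44.14/mo: n₂ = −ln(1 − r₁·B/P)/ln(1+r₁) ≈ 16.83 → 17 more payments.
Total paid = 31·$44.14 + $36.83 = $1,405.17; interest = $1,405.17 − $1,265.00 = $140.17.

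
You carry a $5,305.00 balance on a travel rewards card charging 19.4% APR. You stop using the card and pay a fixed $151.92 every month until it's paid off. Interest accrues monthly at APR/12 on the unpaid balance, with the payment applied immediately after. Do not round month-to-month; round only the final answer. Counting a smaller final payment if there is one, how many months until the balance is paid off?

Monthly rate r = 19.4%/12 = 1.61667% = 0.0161667.
Recurrence: B ← B·(1+r) − $151.92.
Month 1: interest $85.76; balance after payment $5,238.84.
Month 2: interest $84.69; balance after payment $5,171.62.
Closed form: n = −ln(1 − rB₀/P)/ln(1+r) = −ln(0.43546)/ln(1.01617) ≈ 51.838, so the balance reaches zero during payment 52.

52 months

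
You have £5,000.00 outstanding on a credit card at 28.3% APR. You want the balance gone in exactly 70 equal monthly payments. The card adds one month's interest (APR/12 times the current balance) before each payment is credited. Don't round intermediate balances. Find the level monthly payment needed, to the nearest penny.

Monthly rate r = 28.3%/12 = 2.35833% = 0.0235833.
Level-payment amortization: P = B₀·r / (1 − (1+r)^(−n)) = 5000.00·0.0235833 / (1 − 1.02358^(−70)).
Denominator 1 − (1+r)^(−70) = 0.804396963.
P = 117.917 / 0.804396963 ≈ 146.59.

£146.59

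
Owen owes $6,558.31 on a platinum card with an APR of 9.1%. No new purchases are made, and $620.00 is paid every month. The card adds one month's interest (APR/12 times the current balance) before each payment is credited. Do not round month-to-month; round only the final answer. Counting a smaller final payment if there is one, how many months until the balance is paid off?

Monthly rate r = 9.1%/12 = 0.758333% = 0.00758333.
Recurrence: B ← B·(1+r) − $620.00.
Month 1: interest $49.73; balance after payment $5,988.04.
Month 2: interest $45.41; balance after payment $5,413.45.
Closed form: n = −ln(1 − rB₀/P)/ln(1+r) = −ln(0.91978)/ln(1.00758) ≈ 11.068, so the balance reaches zero during payment 12.

12 months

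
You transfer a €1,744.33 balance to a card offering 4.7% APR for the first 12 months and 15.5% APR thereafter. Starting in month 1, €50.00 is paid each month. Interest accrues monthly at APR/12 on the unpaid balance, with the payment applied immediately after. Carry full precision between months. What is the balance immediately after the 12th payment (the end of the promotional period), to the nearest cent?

€1,215.01

Promo months 1–12 at r₀ = 4.7%/12 = 0.00391667; months 13+ at r₁ = 15.5%/12 = 0.0129167.
After month 12: iterate B ← B·(1+r₀) − €50.00 for 12 months → €1,215.01.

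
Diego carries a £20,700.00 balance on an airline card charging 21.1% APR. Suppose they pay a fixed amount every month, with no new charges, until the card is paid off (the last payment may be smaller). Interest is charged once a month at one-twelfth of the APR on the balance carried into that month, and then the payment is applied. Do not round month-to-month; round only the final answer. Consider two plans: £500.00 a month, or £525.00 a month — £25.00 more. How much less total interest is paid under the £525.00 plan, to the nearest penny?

Monthly rate r = 21.1%/12 = 1.75833% = 0.0175833.
At £500.00/mo: n = ⌈−ln(1 − rB₀/P)/ln(1+r)⌉ = 75 payments (last £342.58); total interest = total paid − £20,700.00 = £16,642.58.
At £525.00/mo: 68 payments (last £422.18); total interest £14,897.18.
Interest saved = £16,642.58 − £14,897.18 = £1,745.40.

£1,745.40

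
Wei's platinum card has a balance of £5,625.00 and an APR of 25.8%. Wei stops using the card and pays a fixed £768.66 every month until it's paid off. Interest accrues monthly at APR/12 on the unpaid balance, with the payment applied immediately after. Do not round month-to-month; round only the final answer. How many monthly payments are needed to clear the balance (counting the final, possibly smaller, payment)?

Monthly rate r = 25.8%/12 = 2.15% = 0.0215.
Recurrence: B ← B·(1+r) − £768.66.
Month 1: interest £120.94; balance after payment £4,977.28.
Month 2: interest £107.01; balance after payment £4,315.63.
Closed form: n = −ln(1 − rB₀/P)/ln(1+r) = −ln(0.84266)/ln(1.0215) ≈ 8.047, so the balance reaches zero during payment 9.

9 payments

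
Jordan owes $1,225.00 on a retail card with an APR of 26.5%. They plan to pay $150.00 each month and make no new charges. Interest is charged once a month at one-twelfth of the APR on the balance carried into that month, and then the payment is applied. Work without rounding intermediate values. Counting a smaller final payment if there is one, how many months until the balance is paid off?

Monthly rate r = 26.5%/12 = 2.20833% = 0.0220833.
Recurrence: B ← B·(1+r) − $150.00.
Month 1: interest $27.05; balance after payment $1,102.05.
Month 2: interest $24.34; balance after payment $976.39.
Closed form: n = −ln(1 − rB₀/P)/ln(1+r) = −ln(0.81965)/ln(1.02208) ≈ 9.105, so the balance reaches zero during payment 10.

10 months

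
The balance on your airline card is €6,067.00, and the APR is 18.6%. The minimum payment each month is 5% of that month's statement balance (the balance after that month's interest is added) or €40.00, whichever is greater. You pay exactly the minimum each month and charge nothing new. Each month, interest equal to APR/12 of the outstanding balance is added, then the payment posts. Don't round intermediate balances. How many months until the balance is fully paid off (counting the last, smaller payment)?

Monthly rate r = 18.6%/12 = 1.55% = 0.0155.
While 5% of the post-interest balance exceeds €40.00, each month B ← (B·(1+r))·(1 − 0.05), i.e. B shrinks by the factor (1+r)·0.95 = 0.96473.
This holds for months 1–57. Entering month 58 the balance is €783.39; 5% of the post-interest balance is now below €40.00, so the flat €40.00 minimum applies from here.
From month 58 a fixed €40.00 at rate r clears €783.39 in 24 more payments. Total: 57 + 24 = 81 months.

81 months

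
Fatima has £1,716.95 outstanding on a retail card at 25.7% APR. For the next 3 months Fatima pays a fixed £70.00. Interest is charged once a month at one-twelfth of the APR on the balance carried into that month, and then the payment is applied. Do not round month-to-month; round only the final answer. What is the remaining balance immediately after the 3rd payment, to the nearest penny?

£1,615.11

Monthly rate r = 25.7%/12 = 2.14167% = 0.0214167.
Each month: B ← B·(1+r) − £70.00.
Month 1: interest £36.77; balance after payment £1,683.72.
Month 2: interest £36.06; balance after payment £1,649.78.
Month 3: interest £35.33; balance after payment £1,615.11.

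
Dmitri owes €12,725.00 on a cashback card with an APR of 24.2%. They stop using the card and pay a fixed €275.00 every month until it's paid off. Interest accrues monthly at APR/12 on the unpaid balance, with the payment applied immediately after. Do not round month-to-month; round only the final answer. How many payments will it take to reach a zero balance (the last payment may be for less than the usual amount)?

Monthly rate r = 24.2%/12 = 2.01667% = 0.0201667.
Recurrence: B ← B·(1+r) − €275.00.
Month 1: interest €256.62; balance after payment €12,706.62.
Month 2: interest €256.25; balance after payment €12,687.87.
Closed form: n = −ln(1 − rB₀/P)/ln(1+r) = −ln(0.066833)/ln(1.02017) ≈ 135.508, so the balance reaches zero during payment 136.

136 payments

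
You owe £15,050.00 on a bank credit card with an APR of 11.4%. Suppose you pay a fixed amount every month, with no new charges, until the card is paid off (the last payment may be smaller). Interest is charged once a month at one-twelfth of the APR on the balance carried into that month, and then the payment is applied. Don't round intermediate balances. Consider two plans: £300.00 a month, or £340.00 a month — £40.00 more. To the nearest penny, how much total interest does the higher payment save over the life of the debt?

£920.59

Monthly rate r = 11.4%/12 = 0.95% = 0.0095.
At £300.00/mo: n = ⌈−ln(1 − rB₀/P)/ln(1+r)⌉ = 69 payments (last £140.81); total interest = total paid − £15,050.00 = £5,490.81.
At £340.00/mo: 58 payments (last £240.22); total interest £4,570.22.
Interest saved = £5,490.81 − £4,570.22 = £920.59.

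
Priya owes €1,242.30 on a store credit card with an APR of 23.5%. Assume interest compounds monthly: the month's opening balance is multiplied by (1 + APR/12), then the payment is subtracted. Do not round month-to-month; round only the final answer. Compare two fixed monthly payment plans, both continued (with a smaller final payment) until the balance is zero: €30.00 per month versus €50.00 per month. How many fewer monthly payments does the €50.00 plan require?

Monthly rate r = 23.5%/12 = 1.95833% = 0.0195833.
At €30.00/mo: n = ⌈−ln(1 − rB₀/P)/ln(1+r)⌉ = 86 payments (last €26.68); total interest = total paid − €1,242.30 = €1,334.38.
At €50.00/mo: 35 payments (last €18.78); total interest €476.48.
Payments saved = 86 − 35 = 51.

51 fewer payments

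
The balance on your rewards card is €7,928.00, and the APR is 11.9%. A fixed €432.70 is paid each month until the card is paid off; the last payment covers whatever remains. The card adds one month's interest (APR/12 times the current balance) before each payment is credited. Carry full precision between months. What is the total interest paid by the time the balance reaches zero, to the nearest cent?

€865.18

Monthly rate r = 11.9%/12 = 0.991667% = 0.00991667.
Payoff takes n = ⌈−ln(1 − rB₀/P)/ln(1+r)⌉ = ⌈20.321⌉ = 21 payments; the last is €139.18.
Total paid = 20·€432.70 + €139.18 = €8,793.18.
Total interest = total paid − principal = €8,793.18 − €7,928.00 = €865.18.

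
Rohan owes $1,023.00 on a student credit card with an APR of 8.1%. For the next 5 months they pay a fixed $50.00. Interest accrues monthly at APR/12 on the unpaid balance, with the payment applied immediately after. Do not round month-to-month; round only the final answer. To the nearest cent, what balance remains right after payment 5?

Monthly rate r = 8.1%/12 = 0.675% = 0.00675.
Each month: B ← B·(1+r) − $50.00.
Month 1: interest $6.91; balance after payment $979.91.
Month 2: interest $6.61; balance after payment $936.52.
Month 3: interest $6.32; balance after payment $892.84.
Month 4: interest $6.03; balance after payment $848.87.
Month 5: interest $5.73; balance after payment $804.60.

$804.60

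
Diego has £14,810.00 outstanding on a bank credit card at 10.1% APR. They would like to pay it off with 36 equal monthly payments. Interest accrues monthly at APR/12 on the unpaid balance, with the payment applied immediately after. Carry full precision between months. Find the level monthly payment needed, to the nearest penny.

£478.57

Monthly rate r = 10.1%/12 = 0.841667% = 0.00841667.
Level-payment amortization: P = B₀·r / (1 − (1+r)^(−n)) = 14810.00·0.00841667 / (1 − 1.00842^(−36)).
Denominator 1 − (1+r)^(−36) = 0.260463755.
P = 124.651 / 0.260463755 ≈ 478.57.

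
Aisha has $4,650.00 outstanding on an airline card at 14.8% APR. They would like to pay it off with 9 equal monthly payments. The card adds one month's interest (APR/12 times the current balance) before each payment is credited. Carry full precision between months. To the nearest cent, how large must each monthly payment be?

$549.05

Monthly rate r = 14.8%/12 = 1.23333% = 0.0123333.
Level-payment amortization: P = B₀·r / (1 − (1+r)^(−n)) = 4650.00·0.0123333 / (1 − 1.01233^(−9)).
Denominator 1 − (1+r)^(−9) = 0.10445345.
P = 57.35 / 0.10445345 ≈ 549.05.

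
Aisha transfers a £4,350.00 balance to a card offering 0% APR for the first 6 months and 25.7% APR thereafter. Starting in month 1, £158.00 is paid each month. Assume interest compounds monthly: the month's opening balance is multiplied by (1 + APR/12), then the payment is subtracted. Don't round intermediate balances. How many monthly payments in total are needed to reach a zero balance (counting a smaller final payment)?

36 payments

Promo months 1–6 at r₀ = 0%/12 = 0; months 7+ at r₁ = 25.7%/12 = 0.0214167.
After month 6 (no interest yet): B = £4,350.00 − 6·£158.00 = £3,402.00.
Then at r₁ with £158.00/mo: n₂ = −ln(1 − r₁·B/P)/ln(1+r₁) ≈ 29.18 → 30 more payments.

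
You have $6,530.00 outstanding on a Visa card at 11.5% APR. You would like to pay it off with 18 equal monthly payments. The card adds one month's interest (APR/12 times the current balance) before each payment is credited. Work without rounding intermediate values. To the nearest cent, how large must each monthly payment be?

$396.70

Monthly rate r = 11.5%/12 = 0.958333% = 0.00958333.
Level-payment amortization: P = B₀·r / (1 − (1+r)^(−n)) = 6530.00·0.00958333 / (1 − 1.00958^(−18)).
Denominator 1 − (1+r)^(−18) = 0.157750239.
P = 62.5792 / 0.157750239 ≈ 396.70.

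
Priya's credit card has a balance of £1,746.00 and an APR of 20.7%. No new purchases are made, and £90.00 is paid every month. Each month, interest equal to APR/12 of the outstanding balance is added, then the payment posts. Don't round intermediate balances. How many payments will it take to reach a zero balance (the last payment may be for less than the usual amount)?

24 months

Monthly rate r = 20.7%/12 = 1.725% = 0.01725.
Recurrence: B ← B·(1+r) − £90.00.
Month 1: interest £30.12; balance after payment £1,686.12.
Month 2: interest £29.09; balance after payment £1,625.20.
Closed form: n = −ln(1 − rB₀/P)/ln(1+r) = −ln(0.66535)/ln(1.01725) ≈ 23.823, so the balance reaches zero during payment 24.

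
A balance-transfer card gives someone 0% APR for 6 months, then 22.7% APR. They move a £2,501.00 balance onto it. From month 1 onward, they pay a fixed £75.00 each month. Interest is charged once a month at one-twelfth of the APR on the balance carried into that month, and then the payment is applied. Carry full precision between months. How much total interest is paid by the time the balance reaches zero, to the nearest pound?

Promo months 1–6 at r₀ = 0%/12 = 0; months 7+ at r₁ = 22.7%/12 = 0.0189167.
After month 6 (no interest yet): B = £2,501.00 − 6·£75.00 = £2,051.00.
Then at r₁ with £75.00/mo: n₂ = −ln(1 − r₁·B/P)/ln(1+r₁) ≈ 38.87 → 39 more payments.
Total paid = 44·£75.00 + £65.14 = £3,365.14; interest = £3,365.14 − £2,501.00 = £864.14.

£864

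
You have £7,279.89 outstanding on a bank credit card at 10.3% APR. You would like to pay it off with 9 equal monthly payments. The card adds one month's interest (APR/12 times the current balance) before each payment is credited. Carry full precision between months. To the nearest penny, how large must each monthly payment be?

£843.99

Monthly rate r = 10.3%/12 = 0.858333% = 0.00858333.
Level-payment amortization: P = B₀·r / (1 − (1+r)^(−n)) = 7279.89·0.00858333 / (1 − 1.00858^(−9)).
Denominator 1 − (1+r)^(−9) = 0.0740363998.
P = 62.4857 / 0.0740363998 ≈ 843.99.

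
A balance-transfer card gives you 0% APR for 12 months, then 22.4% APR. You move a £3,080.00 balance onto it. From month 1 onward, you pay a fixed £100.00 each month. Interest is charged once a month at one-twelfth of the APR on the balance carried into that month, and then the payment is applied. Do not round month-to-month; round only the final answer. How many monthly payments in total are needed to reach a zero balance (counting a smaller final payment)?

Promo months 1–12 at r₀ = 0%/12 = 0; months 13+ at r₁ = 22.4%/12 = 0.0186667.
After month 12 (no interest yet): B = £3,080.00 − 12·£100.00 = £1,880.00.
Then at r₁ with £100.00/mo: n₂ = −ln(1 − r₁·B/P)/ln(1+r₁) ≈ 23.37 → 24 more payments.

36 months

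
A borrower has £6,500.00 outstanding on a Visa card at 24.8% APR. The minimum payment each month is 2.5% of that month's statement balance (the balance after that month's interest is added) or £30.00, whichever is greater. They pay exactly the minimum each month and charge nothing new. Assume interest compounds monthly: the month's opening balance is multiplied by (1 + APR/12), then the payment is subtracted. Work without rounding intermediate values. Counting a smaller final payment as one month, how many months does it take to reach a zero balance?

Monthly rate r = 24.8%/12 = 2.06667% = 0.0206667.
While 2.5% of the post-interest balance exceeds £30.00, each month B ← (B·(1+r))·(1 − 0.025), i.e. B shrinks by the factor (1+r)·0.975 = 0.99515.
This holds for months 1–352. Entering month 353 the balance is £1,174.04; 2.5% of the post-interest balance is now below £30.00, so the flat £30.00 minimum applies from here.
From month 353 a fixed £30.00 at rate r clears £1,174.04 in 81 more payments. Total: 352 + 81 = 433 months.

433 months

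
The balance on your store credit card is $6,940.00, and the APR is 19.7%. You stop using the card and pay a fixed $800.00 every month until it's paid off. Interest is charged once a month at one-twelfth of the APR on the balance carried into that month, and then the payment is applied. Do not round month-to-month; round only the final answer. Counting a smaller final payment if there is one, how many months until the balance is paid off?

10 months

Monthly rate r = 19.7%/12 = 1.64167% = 0.0164167.
Recurrence: B ← B·(1+r) − $800.00.
Month 1: interest $113.93; balance after payment $6,253.93.
Month 2: interest $102.67; balance after payment $5,556.60.
Closed form: n = −ln(1 − rB₀/P)/ln(1+r) = −ln(0.85759)/ln(1.01642) ≈ 9.435, so the balance reaches zero during payment 10.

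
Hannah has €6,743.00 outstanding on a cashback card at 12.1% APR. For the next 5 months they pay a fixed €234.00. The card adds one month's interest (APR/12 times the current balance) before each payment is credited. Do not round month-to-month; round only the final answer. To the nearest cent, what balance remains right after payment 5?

€5,896.05

Monthly rate r = 12.1%/12 = 1.00833% = 0.0100833.
Each month: B ← B·(1+r) − €234.00.
Month 1: interest €67.99; balance after payment €6,576.99.
Month 2: interest €66.32; balance after payment €6,409.31.
Month 3: interest €64.63; balance after payment €6,239.94.
Month 4: interest €62.92; balance after payment €6,068.86.
Month 5: interest €61.19; balance after payment €5,896.05.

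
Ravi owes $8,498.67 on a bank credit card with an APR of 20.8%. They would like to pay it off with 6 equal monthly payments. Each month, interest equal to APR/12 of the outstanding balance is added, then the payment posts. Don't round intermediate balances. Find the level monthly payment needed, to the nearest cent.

Monthly rate r = 20.8%/12 = 1.73333% = 0.0173333.
Level-payment amortization: P = B₀·r / (1 − (1+r)^(−n)) = 8498.67·0.0173333 / (1 − 1.01733^(−6)).
Denominator 1 − (1+r)^(−6) = 0.0979713066.
P = 147.31 / 0.0979713066 ≈ 1503.61.

$1,503.61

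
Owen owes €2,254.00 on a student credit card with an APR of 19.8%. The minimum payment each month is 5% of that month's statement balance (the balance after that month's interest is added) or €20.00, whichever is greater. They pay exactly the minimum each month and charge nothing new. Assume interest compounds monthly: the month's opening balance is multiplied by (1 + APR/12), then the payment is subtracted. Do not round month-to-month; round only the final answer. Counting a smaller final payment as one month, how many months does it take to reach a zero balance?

Monthly rate r = 19.8%/12 = 1.65% = 0.0165.
While 5% of the post-interest balance exceeds €20.00, each month B ← (B·(1+r))·(1 − 0.05), i.e. B shrinks by the factor (1+r)·0.95 = 0.96567.
This holds for months 1–50. Entering month 51 the balance is €393.10; 5% of the post-interest balance is now below €20.00, so the flat €20.00 minimum applies from here.
From month 51 a fixed €20.00 at rate r clears €393.10 in 24 more payments. Total: 50 + 24 = 74 months.

74 months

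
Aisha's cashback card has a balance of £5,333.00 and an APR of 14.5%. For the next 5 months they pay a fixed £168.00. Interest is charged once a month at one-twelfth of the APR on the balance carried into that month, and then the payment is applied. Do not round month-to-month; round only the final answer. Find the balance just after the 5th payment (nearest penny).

Monthly rate r = 14.5%/12 = 1.20833% = 0.0120833.
Each month: B ← B·(1+r) − £168.00.
Month 1: interest £64.44; balance after payment £5,229.44.
Month 2: interest £63.19; balance after payment £5,124.63.
Month 3: interest £61.92; balance after payment £5,018.55.
Month 4: interest £60.64; balance after payment £4,911.19.
Month 5: interest £59.34; balance after payment £4,802.54.

£4,802.54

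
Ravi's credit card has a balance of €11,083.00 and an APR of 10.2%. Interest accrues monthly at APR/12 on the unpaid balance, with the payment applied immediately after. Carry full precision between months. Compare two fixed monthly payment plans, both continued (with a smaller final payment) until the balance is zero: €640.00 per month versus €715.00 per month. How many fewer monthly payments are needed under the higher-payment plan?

2 fewer payments

Monthly rate r = 10.2%/12 = 0.85% = 0.0085.
At €640.00/mo: n = ⌈−ln(1 − rB₀/P)/ln(1+r)⌉ = 19 payments (last €520.05); total interest = total paid − €11,083.00 = €957.05.
At €715.00/mo: 17 payments (last €495.43); total interest €852.43.
Payments saved = 19 − 17 = 2.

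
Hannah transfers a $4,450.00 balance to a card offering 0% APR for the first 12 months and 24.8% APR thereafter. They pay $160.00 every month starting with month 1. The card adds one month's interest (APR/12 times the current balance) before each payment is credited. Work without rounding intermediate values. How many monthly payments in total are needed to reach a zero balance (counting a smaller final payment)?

Promo months 1–12 at r₀ = 0%/12 = 0; months 13+ at r₁ = 24.8%/12 = 0.0206667.
After month 12 (no interest yet): B = $4,450.00 − 12·$160.00 = $2,530.00.
Then at r₁ with $160.00/mo: n₂ = −ln(1 − r₁·B/P)/ln(1+r₁) ≈ 19.34 → 20 more payments.

32 payments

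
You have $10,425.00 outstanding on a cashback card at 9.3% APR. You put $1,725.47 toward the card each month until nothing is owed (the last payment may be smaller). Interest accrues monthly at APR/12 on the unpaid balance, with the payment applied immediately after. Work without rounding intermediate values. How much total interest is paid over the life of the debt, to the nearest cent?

$294.40

Monthly rate r = 9.3%/12 = 0.775% = 0.00775.
Payoff takes n = ⌈−ln(1 − rB₀/P)/ln(1+r)⌉ = ⌈6.212⌉ = 7 payments; the last is $366.58.
Total paid = 6·$1,725.47 + $366.58 = $10,719.40.
Total interest = total paid − principal = $10,719.40 − $10,425.00 = $294.40.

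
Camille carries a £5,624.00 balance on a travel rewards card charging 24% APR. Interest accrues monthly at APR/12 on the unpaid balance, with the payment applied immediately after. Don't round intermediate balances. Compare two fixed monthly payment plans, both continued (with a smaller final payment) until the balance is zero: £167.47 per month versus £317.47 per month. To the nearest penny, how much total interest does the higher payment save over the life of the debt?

Monthly rate r = 24%/12 = 2% = 0.02.
At £167.47/mo: n = ⌈−ln(1 − rB₀/P)/ln(1+r)⌉ = 57 payments (last £40.10); total interest = total paid − £5,624.00 = £3,794.42.
At £317.47/mo: 23 payments (last £28.54); total interest £1,388.88.
Interest saved = £3,794.42 − £1,388.88 = £2,405.54.

£2,405.54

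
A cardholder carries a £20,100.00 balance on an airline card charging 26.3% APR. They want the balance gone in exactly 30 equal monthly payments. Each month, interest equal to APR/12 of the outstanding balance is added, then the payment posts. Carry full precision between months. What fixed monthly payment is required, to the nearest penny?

Monthly rate r = 26.3%/12 = 2.19167% = 0.0219167.
Level-payment amortization: P = B₀·r / (1 − (1+r)^(−n)) = 20100.00·0.0219167 / (1 − 1.02192^(−30)).
Denominator 1 − (1+r)^(−30) = 0.478162201.
P = 440.525 / 0.478162201 ≈ 921.29.

£921.29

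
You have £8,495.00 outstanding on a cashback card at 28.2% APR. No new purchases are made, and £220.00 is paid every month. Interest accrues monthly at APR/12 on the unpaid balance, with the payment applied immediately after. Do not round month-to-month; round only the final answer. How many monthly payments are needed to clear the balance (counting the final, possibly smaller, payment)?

Monthly rate r = 28.2%/12 = 2.35% = 0.0235.
Recurrence: B ← B·(1+r) − £220.00.
Month 1: interest £199.63; balance after payment £8,474.63.
Month 2: interest £199.15; balance after payment £8,453.79.
Closed form: n = −ln(1 − rB₀/P)/ln(1+r) = −ln(0.09258)/ln(1.0235) ≈ 102.449, so the balance reaches zero during payment 103.

103 payments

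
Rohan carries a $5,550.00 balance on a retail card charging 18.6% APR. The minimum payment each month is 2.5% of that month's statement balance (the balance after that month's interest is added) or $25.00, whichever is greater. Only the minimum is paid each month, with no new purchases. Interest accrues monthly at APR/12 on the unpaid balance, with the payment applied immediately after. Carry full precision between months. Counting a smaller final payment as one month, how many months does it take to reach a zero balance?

236 months

Monthly rate r = 18.6%/12 = 1.55% = 0.0155.
While 2.5% of the post-interest balance exceeds $25.00, each month B ← (B·(1+r))·(1 − 0.025), i.e. B shrinks by the factor (1+r)·0.975 = 0.99011.
This holds for months 1–175. Entering month 176 the balance is $975.19; 2.5% of the post-interest balance is now below $25.00, so the flat $25.00 minimum applies from here.
From month 176 a fixed $25.00 at rate r clears $975.19 in 61 more payments. Total: 175 + 61 = 236 months.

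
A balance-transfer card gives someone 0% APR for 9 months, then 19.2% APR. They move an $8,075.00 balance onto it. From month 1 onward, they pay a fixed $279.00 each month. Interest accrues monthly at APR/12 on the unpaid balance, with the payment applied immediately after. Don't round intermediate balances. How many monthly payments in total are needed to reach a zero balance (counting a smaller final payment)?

Promo months 1–9 at r₀ = 0%/12 = 0; months 10+ at r₁ = 19.2%/12 = 0.016.
After month 9 (no interest yet): B = $8,075.00 − 9·$279.00 = $5,564.00.
Then at r₁ with $279.00/mo: n₂ = −ln(1 − r₁·B/P)/ln(1+r₁) ≈ 24.21 → 25 more payments.

34 payments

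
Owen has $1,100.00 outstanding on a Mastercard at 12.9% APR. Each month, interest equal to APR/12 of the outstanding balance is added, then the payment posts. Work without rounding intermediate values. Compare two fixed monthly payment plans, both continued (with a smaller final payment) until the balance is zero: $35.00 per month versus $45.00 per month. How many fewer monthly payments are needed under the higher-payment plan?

10 fewer payments

Monthly rate r = 12.9%/12 = 1.075% = 0.01075.
At $35.00/mo: n = ⌈−ln(1 − rB₀/P)/ln(1+r)⌉ = 39 payments (last $19.54); total interest = total paid − $1,100.00 = $249.54.
At $45.00/mo: 29 payments (last $23.09); total interest $183.09.
Payments saved = 39 − 29 = 10.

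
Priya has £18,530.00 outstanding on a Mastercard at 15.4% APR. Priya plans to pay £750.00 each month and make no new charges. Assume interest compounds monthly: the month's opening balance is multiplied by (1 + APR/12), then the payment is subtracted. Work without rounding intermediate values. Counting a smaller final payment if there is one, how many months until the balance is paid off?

Monthly rate r = 15.4%/12 = 1.28333% = 0.0128333.
Recurrence: B ← B·(1+r) − £750.00.
Month 1: interest £237.80; balance after payment £18,017.80.
Month 2: interest £231.23; balance after payment £17,499.03.
Closed form: n = −ln(1 − rB₀/P)/ln(1+r) = −ln(0.68293)/ln(1.01283) ≈ 29.907, so the balance reaches zero during payment 30.

30 months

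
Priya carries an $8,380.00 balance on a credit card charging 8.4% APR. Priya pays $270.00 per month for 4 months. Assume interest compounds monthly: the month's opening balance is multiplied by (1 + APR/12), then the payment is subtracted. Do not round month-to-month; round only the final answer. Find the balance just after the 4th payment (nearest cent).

Monthly rate r = 8.4%/12 = 0.7% = 0.007.
Each month: B ← B·(1+r) − $270.00.
Month 1: interest $58.66; balance after payment $8,168.66.
Month 2: interest $57.18; balance after payment $7,955.84.
Month 3: interest $55.69; balance after payment $7,741.53.
Month 4: interest $54.19; balance after payment $7,525.72.

$7,525.72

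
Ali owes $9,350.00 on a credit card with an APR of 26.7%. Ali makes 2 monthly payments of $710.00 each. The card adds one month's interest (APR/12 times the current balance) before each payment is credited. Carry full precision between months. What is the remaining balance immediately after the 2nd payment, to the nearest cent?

$8,334.91

Monthly rate r = 26.7%/12 = 2.225% = 0.02225.
Each month: B ← B·(1+r) − $710.00.
Month 1: interest $208.04; balance after payment $8,848.04.
Month 2: interest $196.87; balance after payment $8,334.91.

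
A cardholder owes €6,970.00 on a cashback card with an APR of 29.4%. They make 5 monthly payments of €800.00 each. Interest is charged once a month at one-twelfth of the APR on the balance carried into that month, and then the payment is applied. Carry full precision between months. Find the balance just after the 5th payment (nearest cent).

Monthly rate r = 29.4%/12 = 2.45% = 0.0245.
Each month: B ← B·(1+r) − €800.00.
Month 1: interest €170.76; balance after payment €6,340.77.
Month 2: interest €155.35; balance after payment €5,696.11.
Month 3: interest €139.55; balance after payment €5,035.67.
Month 4: interest €123.37; balance after payment €4,359.04.
Month 5: interest €106.80; balance after payment €3,665.84.

€3,665.84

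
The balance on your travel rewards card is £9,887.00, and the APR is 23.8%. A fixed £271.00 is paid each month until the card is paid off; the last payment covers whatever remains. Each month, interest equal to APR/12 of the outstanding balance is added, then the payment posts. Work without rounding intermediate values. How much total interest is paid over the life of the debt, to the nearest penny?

Monthly rate r = 23.8%/12 = 1.98333% = 0.0198333.
Payoff takes n = ⌈−ln(1 − rB₀/P)/ln(1+r)⌉ = ⌈65.474⌉ = 66 payments; the last is £129.15.
Total paid = 65·£271.00 + £129.15 = £17,744.15.
Total interest = total paid − principal = £17,744.15 − £9,887.00 = £7,857.15.

£7,857.15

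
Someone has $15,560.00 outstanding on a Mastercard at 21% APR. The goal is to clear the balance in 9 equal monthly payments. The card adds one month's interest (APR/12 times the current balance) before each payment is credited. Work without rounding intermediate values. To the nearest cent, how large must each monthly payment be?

Monthly rate r = 21%/12 = 1.75% = 0.0175.
Level-payment amortization: P = B₀·r / (1 − (1+r)^(−n)) = 15560.00·0.0175 / (1 − 1.0175^(−9)).
Denominator 1 − (1+r)^(−9) = 0.144558651.
P = 272.3 / 0.144558651 ≈ 1883.66.

$1,883.66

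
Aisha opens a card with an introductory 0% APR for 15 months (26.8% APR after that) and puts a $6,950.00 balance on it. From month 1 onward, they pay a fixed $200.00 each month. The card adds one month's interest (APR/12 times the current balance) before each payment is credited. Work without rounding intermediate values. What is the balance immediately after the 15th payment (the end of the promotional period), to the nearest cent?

$3,950.00

Promo months 1–15 at r₀ = 0%/12 = 0; months 16+ at r₁ = 26.8%/12 = 0.0223333.
After month 15 (no interest yet): B = $6,950.00 − 15·$200.00 = $3,950.00.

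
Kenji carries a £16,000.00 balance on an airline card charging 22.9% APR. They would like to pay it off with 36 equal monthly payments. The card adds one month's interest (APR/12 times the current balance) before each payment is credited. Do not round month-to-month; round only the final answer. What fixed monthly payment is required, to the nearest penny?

£618.52

Monthly rate r = 22.9%/12 = 1.90833% = 0.0190833.
Level-payment amortization: P = B₀·r / (1 − (1+r)^(−n)) = 16000.00·0.0190833 / (1 − 1.01908^(−36)).
Denominator 1 − (1+r)^(−36) = 0.493649973.
P = 305.333 / 0.493649973 ≈ 618.52.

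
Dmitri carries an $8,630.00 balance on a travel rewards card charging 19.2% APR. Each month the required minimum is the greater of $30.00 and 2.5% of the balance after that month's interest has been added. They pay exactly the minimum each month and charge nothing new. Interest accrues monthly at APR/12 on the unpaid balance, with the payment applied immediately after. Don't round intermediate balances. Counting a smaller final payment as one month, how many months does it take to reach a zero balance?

274 months

Monthly rate r = 19.2%/12 = 1.6% = 0.016.
While 2.5% of the post-interest balance exceeds $30.00, each month B ← (B·(1+r))·(1 − 0.025), i.e. B shrinks by the factor (1+r)·0.975 = 0.9906.
This holds for months 1–211. Entering month 212 the balance is $1,176.41; 2.5% of the post-interest balance is now below $30.00, so the flat $30.00 minimum applies from here.
From month 212 a fixed $30.00 at rate r clears $1,176.41 in 63 more payments. Total: 211 + 63 = 274 months.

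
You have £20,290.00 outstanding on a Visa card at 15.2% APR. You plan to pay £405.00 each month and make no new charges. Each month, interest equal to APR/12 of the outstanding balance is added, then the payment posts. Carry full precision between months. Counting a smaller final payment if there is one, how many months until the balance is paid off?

80 months

Monthly rate r = 15.2%/12 = 1.26667% = 0.0126667.
Recurrence: B ← B·(1+r) − £405.00.
Month 1: interest £257.01; balance after payment £20,142.01.
Month 2: interest £255.13; balance after payment £19,992.14.
Closed form: n = −ln(1 − rB₀/P)/ln(1+r) = −ln(0.36542)/ln(1.01267) ≈ 79.980, so the balance reaches zero during payment 80.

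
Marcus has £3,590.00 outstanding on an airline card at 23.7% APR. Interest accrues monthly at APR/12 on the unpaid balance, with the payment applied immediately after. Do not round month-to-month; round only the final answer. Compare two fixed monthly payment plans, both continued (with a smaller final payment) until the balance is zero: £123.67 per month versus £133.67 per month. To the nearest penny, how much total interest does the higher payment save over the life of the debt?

£219.17

Monthly rate r = 23.7%/12 = 1.975% = 0.01975.
At £123.67/mo: n = ⌈−ln(1 − rB₀/P)/ln(1+r)⌉ = 44 payments (last £68.27); total interest = total paid − £3,590.00 = £1,796.08.
At £133.67/mo: 39 payments (last £87.45); total interest £1,576.91.
Interest saved = £1,796.08 − £1,576.91 = £219.17.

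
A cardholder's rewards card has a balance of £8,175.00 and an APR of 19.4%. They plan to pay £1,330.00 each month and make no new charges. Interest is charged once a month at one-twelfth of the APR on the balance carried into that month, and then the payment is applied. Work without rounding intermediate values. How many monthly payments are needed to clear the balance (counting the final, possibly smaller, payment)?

7 months

Monthly rate r = 19.4%/12 = 1.61667% = 0.0161667.
Recurrence: B ← B·(1+r) − £1,330.00.
Month 1: interest £132.16; balance after payment £6,977.16.
Month 2: interest £112.80; balance after payment £5,759.96.
Closed form: n = −ln(1 − rB₀/P)/ln(1+r) = −ln(0.90063)/ln(1.01617) ≈ 6.526, so the balance reaches zero during payment 7.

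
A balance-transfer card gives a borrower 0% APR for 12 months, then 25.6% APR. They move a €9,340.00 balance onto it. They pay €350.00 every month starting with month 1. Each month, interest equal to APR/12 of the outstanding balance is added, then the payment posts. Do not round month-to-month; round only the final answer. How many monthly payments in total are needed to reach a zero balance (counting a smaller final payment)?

Promo months 1–12 at r₀ = 0%/12 = 0; months 13+ at r₁ = 25.6%/12 = 0.0213333.
After month 12 (no interest yet): B = €9,340.00 − 12·€350.00 = €5,140.00.
Then at r₁ with €350.00/mo: n₂ = −ln(1 − r₁·B/P)/ln(1+r₁) ≈ 17.81 → 18 more payments.

30 months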